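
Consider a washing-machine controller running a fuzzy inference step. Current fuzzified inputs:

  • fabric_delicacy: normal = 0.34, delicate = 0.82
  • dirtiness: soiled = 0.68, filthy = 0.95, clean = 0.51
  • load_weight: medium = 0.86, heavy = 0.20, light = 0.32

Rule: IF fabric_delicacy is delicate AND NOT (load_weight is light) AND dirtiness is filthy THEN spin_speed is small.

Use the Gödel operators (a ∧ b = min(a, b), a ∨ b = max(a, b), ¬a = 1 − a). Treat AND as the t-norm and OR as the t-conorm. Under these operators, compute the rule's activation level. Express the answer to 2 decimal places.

firing strength: delicate=0.82, ¬light=1−0.32=0.68, filthy=0.95; AND[min(a, b)] → w = 0.68

0.68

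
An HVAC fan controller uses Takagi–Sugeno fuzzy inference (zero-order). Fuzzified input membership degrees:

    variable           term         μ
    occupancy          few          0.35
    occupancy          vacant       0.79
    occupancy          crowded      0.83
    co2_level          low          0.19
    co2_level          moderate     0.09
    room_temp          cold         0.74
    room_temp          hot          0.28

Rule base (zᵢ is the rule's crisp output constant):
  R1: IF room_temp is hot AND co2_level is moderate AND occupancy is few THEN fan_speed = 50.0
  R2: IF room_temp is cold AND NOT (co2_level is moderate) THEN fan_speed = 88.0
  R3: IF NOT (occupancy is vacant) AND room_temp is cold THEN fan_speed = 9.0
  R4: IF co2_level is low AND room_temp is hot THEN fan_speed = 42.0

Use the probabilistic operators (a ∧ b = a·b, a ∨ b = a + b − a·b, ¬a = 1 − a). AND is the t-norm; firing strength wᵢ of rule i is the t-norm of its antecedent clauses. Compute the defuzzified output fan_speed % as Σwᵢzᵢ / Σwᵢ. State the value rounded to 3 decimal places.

R1 (z=50.0): hot=0.28, moderate=0.09, few=0.35; AND[a·b] → w = 0.0088
R2 (z=88.0): cold=0.74, ¬moderate=1−0.09=0.91; AND[a·b] → w = 0.6734
R3 (z=9.0): ¬vacant=1−0.79=0.21, cold=0.74; AND[a·b] → w = 0.1554
R4 (z=42.0): low=0.19, hot=0.28; AND[a·b] → w = 0.0532
Weighted average = (0.0088·50.0 + 0.6734·88.0 + 0.1554·9.0 + 0.0532·42.0) / (0.0088 + 0.6734 + 0.1554 + 0.0532)
  = 63.3332 / 0.8908 = 71.095

71.095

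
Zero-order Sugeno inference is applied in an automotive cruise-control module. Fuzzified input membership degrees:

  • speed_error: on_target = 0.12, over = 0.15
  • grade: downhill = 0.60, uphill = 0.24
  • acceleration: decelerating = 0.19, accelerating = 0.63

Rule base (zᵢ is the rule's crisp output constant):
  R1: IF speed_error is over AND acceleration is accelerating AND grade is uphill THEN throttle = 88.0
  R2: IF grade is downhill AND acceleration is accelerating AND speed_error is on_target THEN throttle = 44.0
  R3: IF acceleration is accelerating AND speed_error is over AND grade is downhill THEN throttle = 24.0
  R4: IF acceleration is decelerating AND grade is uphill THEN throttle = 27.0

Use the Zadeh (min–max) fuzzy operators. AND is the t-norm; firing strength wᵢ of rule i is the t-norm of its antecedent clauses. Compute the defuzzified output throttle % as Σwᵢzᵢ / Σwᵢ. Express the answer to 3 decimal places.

44.607

R1 (z=88.0): over=0.15, accelerating=0.63, uphill=0.24; AND[min(a, b)] → w = 0.15
R2 (z=44.0): downhill=0.60, accelerating=0.63, on_target=0.12; AND[min(a, b)] → w = 0.12
R3 (z=24.0): accelerating=0.63, over=0.15, downhill=0.60; AND[min(a, b)] → w = 0.15
R4 (z=27.0): decelerating=0.19, uphill=0.24; AND[min(a, b)] → w = 0.19
Weighted average = (0.15·88.0 + 0.12·44.0 + 0.15·24.0 + 0.19·27.0) / (0.15 + 0.12 + 0.15 + 0.19)
  = 27.2100 / 0.6100 = 44.607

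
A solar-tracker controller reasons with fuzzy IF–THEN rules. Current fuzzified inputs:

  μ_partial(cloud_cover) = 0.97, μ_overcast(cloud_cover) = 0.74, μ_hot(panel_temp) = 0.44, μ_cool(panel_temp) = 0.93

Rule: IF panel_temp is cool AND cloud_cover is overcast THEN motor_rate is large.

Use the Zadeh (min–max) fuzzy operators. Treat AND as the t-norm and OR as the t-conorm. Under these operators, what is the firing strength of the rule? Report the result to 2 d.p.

firing strength: cool=0.93, overcast=0.74; AND[min(a, b)] → w = 0.74

0.74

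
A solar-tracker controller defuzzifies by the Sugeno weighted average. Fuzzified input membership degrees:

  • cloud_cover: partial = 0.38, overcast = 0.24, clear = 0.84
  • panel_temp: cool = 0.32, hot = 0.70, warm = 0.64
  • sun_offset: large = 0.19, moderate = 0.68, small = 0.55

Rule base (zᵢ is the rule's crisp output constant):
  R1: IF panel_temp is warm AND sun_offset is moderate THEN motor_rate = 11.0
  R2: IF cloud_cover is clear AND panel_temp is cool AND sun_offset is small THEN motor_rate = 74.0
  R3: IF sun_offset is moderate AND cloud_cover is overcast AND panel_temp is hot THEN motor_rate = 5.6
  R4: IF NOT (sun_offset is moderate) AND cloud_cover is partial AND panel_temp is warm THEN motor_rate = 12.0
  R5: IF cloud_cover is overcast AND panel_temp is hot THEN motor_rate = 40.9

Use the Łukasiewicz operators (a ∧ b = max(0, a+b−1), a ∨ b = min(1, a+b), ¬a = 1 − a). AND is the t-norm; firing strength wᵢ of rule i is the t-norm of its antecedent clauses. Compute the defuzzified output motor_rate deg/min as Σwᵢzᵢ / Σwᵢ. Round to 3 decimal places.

11.000

R1 (z=11.0): warm=0.64, moderate=0.68; AND[max(0, a+b−1)] → w = 0.32
R2 (z=74.0): clear=0.84, cool=0.32, small=0.55; AND[max(0, a+b−1)] → w = 0.00
R3 (z=5.6): moderate=0.68, overcast=0.24, hot=0.70; AND[max(0, a+b−1)] → w = 0.00
R4 (z=12.0): ¬moderate=1−0.68=0.32, partial=0.38, warm=0.64; AND[max(0, a+b−1)] → w = 0.00
R5 (z=40.9): overcast=0.24, hot=0.70; AND[max(0, a+b−1)] → w = 0.00
Weighted average = (0.32·11.0 + 0.00·74.0 + 0.00·5.6 + 0.00·12.0 + 0.00·40.9) / (0.32 + 0.00 + 0.00 + 0.00 + 0.00)
  = 3.5200 / 0.3200 = 11.000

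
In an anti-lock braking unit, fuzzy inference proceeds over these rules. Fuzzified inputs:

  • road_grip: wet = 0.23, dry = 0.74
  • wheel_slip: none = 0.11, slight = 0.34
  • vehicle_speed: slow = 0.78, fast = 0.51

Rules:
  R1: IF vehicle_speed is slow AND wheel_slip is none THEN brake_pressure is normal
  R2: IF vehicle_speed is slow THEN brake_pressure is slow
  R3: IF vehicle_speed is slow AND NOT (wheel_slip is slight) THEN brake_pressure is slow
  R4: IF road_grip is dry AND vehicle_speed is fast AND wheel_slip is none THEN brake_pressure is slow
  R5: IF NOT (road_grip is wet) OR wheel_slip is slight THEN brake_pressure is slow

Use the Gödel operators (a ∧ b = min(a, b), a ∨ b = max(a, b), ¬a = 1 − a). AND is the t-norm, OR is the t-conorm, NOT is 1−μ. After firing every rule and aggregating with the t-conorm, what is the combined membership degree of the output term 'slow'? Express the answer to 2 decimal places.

0.78

R1: slow=0.78, none=0.11; AND[min(a, b)] → w = 0.11
R2: slow=0.78 → w = 0.78
R3: slow=0.78, ¬slight=1−0.34=0.66; AND[min(a, b)] → w = 0.66
R4: dry=0.74, fast=0.51, none=0.11; AND[min(a, b)] → w = 0.11
R5: ¬wet=1−0.23=0.77, slight=0.34; OR[max(a, b)] → w = 0.77
Rules with consequent 'slow': {R2, R3, R4, R5} → strengths 0.78, 0.66, 0.11, 0.77
Aggregate via t-conorm [max(a, b)]: 0.78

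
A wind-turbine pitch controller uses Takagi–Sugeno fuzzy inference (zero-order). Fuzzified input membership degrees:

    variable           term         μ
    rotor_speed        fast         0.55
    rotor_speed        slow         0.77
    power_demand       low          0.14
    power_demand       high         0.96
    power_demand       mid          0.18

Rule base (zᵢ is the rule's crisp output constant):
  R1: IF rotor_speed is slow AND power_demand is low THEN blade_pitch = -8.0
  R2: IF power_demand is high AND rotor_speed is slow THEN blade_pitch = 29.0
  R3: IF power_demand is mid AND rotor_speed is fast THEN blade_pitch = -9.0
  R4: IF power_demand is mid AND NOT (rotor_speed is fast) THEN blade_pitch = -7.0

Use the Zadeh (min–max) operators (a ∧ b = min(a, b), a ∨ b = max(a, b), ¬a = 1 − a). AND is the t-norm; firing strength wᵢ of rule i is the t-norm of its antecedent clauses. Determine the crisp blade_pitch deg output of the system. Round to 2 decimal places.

R1 (z=-8.0): slow=0.77, low=0.14; AND[min(a, b)] → w = 0.14
R2 (z=29.0): high=0.96, slow=0.77; AND[min(a, b)] → w = 0.77
R3 (z=-9.0): mid=0.18, fast=0.55; AND[min(a, b)] → w = 0.18
R4 (z=-7.0): mid=0.18, ¬fast=1−0.55=0.45; AND[min(a, b)] → w = 0.18
Weighted average = (0.14·-8.0 + 0.77·29.0 + 0.18·-9.0 + 0.18·-7.0) / (0.14 + 0.77 + 0.18 + 0.18)
  = 18.3300 / 1.2700 = 14.43

14.43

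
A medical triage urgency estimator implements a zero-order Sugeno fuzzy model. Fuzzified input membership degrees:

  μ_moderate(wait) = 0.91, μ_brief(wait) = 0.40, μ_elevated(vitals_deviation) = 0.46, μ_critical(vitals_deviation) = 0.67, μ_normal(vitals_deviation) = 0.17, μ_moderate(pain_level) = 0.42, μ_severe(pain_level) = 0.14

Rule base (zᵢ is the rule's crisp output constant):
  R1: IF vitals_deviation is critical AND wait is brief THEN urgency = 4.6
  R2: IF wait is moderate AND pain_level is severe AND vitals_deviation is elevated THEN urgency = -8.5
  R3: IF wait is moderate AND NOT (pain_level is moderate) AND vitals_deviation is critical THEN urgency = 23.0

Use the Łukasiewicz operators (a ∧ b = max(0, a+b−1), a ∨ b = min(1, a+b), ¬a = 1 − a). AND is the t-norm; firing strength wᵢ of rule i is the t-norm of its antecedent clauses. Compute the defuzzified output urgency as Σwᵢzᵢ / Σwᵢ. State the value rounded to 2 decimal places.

R1 (z=4.6): critical=0.67, brief=0.40; AND[max(0, a+b−1)] → w = 0.07
R2 (z=-8.5): moderate=0.91, severe=0.14, elevated=0.46; AND[max(0, a+b−1)] → w = 0.00
R3 (z=23.0): moderate=0.91, ¬moderate=1−0.42=0.58, critical=0.67; AND[max(0, a+b−1)] → w = 0.16
Weighted average = (0.07·4.6 + 0.00·-8.5 + 0.16·23.0) / (0.07 + 0.00 + 0.16)
  = 4.0020 / 0.2300 = 17.40

17.40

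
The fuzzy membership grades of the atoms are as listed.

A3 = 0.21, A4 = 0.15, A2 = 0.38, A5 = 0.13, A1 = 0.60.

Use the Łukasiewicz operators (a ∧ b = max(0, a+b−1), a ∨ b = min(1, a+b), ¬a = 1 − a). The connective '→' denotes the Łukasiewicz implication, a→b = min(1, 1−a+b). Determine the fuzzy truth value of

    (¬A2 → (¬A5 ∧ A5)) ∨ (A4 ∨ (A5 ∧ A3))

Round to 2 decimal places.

¬A2 = 1 − 0.38 = 0.62
¬A5 = 1 − 0.13 = 0.87
¬A5 ∧ A5 = max(0, a+b−1) on (0.87, 0.13) = 0.00
¬A2 → (¬A5 ∧ A5)  [Łukasiewicz: min(1, 1−a+b)] with a=0.62, b=0.00 → 0.38
A5 ∧ A3 = max(0, a+b−1) on (0.13, 0.21) = 0.00
A4 ∨ (A5 ∧ A3) = min(1, a+b) on (0.15, 0.00) = 0.15
(¬A2 → (¬A5 ∧ A5)) ∨ (A4 ∨ (A5 ∧ A3)) = min(1, a+b) on (0.38, 0.15) = 0.53

0.53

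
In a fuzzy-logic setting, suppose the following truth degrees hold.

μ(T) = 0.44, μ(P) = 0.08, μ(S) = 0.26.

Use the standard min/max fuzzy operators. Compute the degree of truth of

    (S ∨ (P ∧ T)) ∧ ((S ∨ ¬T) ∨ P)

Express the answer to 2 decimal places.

P ∧ T = min(a, b) on (0.08, 0.44) = 0.08
S ∨ (P ∧ T) = max(a, b) on (0.26, 0.08) = 0.26
¬T = 1 − 0.44 = 0.56
S ∨ ¬T = max(a, b) on (0.26, 0.56) = 0.56
(S ∨ ¬T) ∨ P = max(a, b) on (0.56, 0.08) = 0.56
(S ∨ (P ∧ T)) ∧ ((S ∨ ¬T) ∨ P) = min(a, b) on (0.26, 0.56) = 0.26

0.26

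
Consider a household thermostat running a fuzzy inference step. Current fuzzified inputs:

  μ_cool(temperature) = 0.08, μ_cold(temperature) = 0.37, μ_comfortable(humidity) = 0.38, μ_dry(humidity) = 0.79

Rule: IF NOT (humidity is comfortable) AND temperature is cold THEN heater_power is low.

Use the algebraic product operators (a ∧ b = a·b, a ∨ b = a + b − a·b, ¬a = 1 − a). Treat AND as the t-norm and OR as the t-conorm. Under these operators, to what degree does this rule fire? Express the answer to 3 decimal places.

0.229

firing strength: ¬comfortable=1−0.38=0.62, cold=0.37; AND[a·b] → w = 0.2294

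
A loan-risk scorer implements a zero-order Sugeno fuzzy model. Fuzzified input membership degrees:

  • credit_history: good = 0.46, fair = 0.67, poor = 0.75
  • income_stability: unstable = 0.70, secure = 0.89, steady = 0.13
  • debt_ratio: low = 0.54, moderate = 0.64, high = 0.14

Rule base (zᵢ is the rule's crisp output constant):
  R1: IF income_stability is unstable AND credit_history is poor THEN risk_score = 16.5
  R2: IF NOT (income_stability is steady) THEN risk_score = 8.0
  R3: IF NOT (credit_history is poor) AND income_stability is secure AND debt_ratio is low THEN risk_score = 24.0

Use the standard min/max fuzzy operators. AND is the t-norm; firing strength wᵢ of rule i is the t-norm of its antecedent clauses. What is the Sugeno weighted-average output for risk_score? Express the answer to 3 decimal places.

13.467

R1 (z=16.5): unstable=0.70, poor=0.75; AND[min(a, b)] → w = 0.70
R2 (z=8.0): ¬steady=1−0.13=0.87 → w = 0.87
R3 (z=24.0): ¬poor=1−0.75=0.25, secure=0.89, low=0.54; AND[min(a, b)] → w = 0.25
Weighted average = (0.70·16.5 + 0.87·8.0 + 0.25·24.0) / (0.70 + 0.87 + 0.25)
  = 24.5100 / 1.8200 = 13.467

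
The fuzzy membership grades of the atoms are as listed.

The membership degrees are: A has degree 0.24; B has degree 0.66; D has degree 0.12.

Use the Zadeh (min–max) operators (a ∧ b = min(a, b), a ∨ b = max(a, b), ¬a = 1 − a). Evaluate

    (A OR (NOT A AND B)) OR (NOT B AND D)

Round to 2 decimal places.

NOT A = 1 − 0.24 = 0.76
NOT A AND B = min(a, b) on (0.76, 0.66) = 0.66
A OR (NOT A AND B) = max(a, b) on (0.24, 0.66) = 0.66
NOT B = 1 − 0.66 = 0.34
NOT B AND D = min(a, b) on (0.34, 0.12) = 0.12
(A OR (NOT A AND B)) OR (NOT B AND D) = max(a, b) on (0.66, 0.12) = 0.66

0.66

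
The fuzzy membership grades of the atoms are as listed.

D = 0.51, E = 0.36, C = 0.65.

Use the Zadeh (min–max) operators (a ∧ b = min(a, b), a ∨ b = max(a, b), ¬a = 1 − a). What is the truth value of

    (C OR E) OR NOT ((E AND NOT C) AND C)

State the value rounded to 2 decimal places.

0.65

C OR E = max(a, b) on (0.65, 0.36) = 0.65
NOT C = 1 − 0.65 = 0.35
E AND NOT C = min(a, b) on (0.36, 0.35) = 0.35
(E AND NOT C) AND C = min(a, b) on (0.35, 0.65) = 0.35
NOT ((E AND NOT C) AND C) = 1 − 0.35 = 0.65
(C OR E) OR NOT ((E AND NOT C) AND C) = max(a, b) on (0.65, 0.65) = 0.65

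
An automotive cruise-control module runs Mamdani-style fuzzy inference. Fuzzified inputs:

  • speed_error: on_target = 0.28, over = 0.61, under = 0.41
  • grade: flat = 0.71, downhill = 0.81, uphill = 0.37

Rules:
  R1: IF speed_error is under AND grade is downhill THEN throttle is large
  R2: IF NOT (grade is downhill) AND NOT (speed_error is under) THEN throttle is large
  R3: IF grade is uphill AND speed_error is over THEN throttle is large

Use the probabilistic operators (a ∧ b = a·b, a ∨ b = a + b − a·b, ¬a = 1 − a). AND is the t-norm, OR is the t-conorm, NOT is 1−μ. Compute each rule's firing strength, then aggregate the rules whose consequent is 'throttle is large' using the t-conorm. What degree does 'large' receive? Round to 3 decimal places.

R1: under=0.41, downhill=0.81; AND[a·b] → w = 0.3321
R2: ¬downhill=1−0.81=0.19, ¬under=1−0.41=0.59; AND[a·b] → w = 0.1121
R3: uphill=0.37, over=0.61; AND[a·b] → w = 0.2257
Rules with consequent 'large': {R1, R2, R3} → strengths 0.3321, 0.1121, 0.2257
Aggregate via t-conorm [a + b − a·b]: 0.5408

0.541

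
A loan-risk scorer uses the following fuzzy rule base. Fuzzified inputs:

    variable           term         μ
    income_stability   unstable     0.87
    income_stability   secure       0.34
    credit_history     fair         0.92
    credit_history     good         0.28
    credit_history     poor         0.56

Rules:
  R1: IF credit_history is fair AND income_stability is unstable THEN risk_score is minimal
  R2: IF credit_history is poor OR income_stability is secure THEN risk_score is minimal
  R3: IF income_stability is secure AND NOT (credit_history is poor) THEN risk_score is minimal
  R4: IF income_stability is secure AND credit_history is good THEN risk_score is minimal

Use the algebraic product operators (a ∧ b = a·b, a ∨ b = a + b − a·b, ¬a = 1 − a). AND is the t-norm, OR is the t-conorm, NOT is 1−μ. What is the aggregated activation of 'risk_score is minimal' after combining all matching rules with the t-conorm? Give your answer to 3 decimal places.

R1: fair=0.92, unstable=0.87; AND[a·b] → w = 0.8004
R2: poor=0.56, secure=0.34; OR[a + b − a·b] → w = 0.7096
R3: secure=0.34, ¬poor=1−0.56=0.44; AND[a·b] → w = 0.1496
R4: secure=0.34, good=0.28; AND[a·b] → w = 0.0952
Rules with consequent 'minimal': {R1, R2, R3, R4} → strengths 0.8004, 0.7096, 0.1496, 0.0952
Aggregate via t-conorm [a + b − a·b]: 0.9554

0.955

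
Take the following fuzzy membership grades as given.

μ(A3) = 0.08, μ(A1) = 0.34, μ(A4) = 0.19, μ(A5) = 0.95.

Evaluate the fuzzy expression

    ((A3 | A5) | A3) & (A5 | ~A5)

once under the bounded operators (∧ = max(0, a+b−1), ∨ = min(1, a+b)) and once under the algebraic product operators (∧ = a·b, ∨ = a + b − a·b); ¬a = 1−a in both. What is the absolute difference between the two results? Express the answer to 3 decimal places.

0.088

Under bounded:
  A3 | A5 = min(1, a+b) on (0.08, 0.95) = 1.00
  (A3 | A5) | A3 = min(1, a+b) on (1.00, 0.08) = 1.00
  ~A5 = 1 − 0.95 = 0.05
  A5 | ~A5 = min(1, a+b) on (0.95, 0.05) = 1.00
  ((A3 | A5) | A3) & (A5 | ~A5) = max(0, a+b−1) on (1.00, 1.00) = 1.00
  → value = 1.0000
Under algebraic product:
  A3 | A5 = a + b − a·b on (0.0800, 0.9500) = 0.9540
  (A3 | A5) | A3 = a + b − a·b on (0.9540, 0.0800) = 0.9577
  ~A5 = 1 − 0.9500 = 0.0500
  A5 | ~A5 = a + b − a·b on (0.9500, 0.0500) = 0.9525
  ((A3 | A5) | A3) & (A5 | ~A5) = a·b on (0.9577, 0.9525) = 0.9122
  → value = 0.9122
|1.0000 − 0.9122| = 0.088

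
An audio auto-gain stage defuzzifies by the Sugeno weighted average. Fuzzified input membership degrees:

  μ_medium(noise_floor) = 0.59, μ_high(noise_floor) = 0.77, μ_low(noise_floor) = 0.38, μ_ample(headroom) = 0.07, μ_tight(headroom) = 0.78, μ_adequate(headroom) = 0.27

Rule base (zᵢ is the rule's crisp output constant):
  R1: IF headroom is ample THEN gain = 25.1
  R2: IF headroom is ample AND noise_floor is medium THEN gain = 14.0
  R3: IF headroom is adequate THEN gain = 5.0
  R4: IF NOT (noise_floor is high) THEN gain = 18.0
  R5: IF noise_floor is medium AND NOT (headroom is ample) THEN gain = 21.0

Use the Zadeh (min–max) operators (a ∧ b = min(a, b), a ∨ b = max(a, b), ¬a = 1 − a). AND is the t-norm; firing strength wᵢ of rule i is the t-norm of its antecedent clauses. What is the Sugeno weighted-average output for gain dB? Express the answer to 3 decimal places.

16.762

R1 (z=25.1): ample=0.07 → w = 0.07
R2 (z=14.0): ample=0.07, medium=0.59; AND[min(a, b)] → w = 0.07
R3 (z=5.0): adequate=0.27 → w = 0.27
R4 (z=18.0): ¬high=1−0.77=0.23 → w = 0.23
R5 (z=21.0): medium=0.59, ¬ample=1−0.07=0.93; AND[min(a, b)] → w = 0.59
Weighted average = (0.07·25.1 + 0.07·14.0 + 0.27·5.0 + 0.23·18.0 + 0.59·21.0) / (0.07 + 0.07 + 0.27 + 0.23 + 0.59)
  = 20.6170 / 1.2300 = 16.762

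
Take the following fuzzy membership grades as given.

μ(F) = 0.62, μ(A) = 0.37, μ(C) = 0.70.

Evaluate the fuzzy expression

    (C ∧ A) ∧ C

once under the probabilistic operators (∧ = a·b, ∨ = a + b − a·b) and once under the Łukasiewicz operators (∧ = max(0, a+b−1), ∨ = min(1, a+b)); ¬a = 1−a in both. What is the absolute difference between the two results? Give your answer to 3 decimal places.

0.181

Under probabilistic:
  C ∧ A = a·b on (0.7000, 0.3700) = 0.2590
  (C ∧ A) ∧ C = a·b on (0.2590, 0.7000) = 0.1813
  → value = 0.1813
Under Łukasiewicz:
  C ∧ A = max(0, a+b−1) on (0.70, 0.37) = 0.07
  (C ∧ A) ∧ C = max(0, a+b−1) on (0.07, 0.70) = 0.00
  → value = 0.0000
|0.1813 − 0.0000| = 0.181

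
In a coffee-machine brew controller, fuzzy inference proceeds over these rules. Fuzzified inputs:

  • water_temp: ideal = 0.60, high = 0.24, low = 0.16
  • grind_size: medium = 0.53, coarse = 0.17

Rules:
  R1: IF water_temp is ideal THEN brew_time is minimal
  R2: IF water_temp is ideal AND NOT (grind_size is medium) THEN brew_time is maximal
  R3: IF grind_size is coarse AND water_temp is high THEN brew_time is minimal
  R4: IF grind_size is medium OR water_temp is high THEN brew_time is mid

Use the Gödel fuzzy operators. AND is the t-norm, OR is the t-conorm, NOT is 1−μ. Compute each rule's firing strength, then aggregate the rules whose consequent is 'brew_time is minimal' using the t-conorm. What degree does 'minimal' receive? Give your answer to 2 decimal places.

0.60

R1: ideal=0.60 → w = 0.60
R2: ideal=0.60, ¬medium=1−0.53=0.47; AND[min(a, b)] → w = 0.47
R3: coarse=0.17, high=0.24; AND[min(a, b)] → w = 0.17
R4: medium=0.53, high=0.24; OR[max(a, b)] → w = 0.53
Rules with consequent 'minimal': {R1, R3} → strengths 0.60, 0.17
Aggregate via t-conorm [max(a, b)]: 0.60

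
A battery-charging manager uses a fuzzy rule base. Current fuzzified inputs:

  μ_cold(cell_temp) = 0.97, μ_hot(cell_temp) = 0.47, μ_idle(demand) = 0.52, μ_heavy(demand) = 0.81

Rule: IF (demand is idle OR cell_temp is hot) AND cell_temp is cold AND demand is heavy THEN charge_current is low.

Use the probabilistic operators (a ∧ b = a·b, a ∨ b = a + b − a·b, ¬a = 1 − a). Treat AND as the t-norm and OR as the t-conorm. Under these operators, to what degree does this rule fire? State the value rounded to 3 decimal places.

0.586

firing strength: (idle=0.52 OR hot=0.47) = 0.7456; AND[a·b] with cold=0.97, heavy=0.81 → w = 0.5858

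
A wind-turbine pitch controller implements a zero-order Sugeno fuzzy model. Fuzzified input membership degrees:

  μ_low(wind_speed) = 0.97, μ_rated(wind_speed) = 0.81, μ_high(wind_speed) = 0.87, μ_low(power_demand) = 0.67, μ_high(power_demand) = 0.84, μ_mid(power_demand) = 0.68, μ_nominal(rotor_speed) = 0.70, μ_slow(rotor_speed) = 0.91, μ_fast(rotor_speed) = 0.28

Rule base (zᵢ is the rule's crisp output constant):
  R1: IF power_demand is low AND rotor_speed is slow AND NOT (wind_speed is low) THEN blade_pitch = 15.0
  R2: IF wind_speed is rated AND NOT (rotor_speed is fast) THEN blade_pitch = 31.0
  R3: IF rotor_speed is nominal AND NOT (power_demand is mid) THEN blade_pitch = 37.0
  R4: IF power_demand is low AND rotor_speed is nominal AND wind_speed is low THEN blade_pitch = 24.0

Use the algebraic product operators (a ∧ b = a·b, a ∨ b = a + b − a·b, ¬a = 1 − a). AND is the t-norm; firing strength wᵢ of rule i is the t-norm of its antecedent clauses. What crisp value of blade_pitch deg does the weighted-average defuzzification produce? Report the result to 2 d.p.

29.33

R1 (z=15.0): low=0.67, slow=0.91, ¬low=1−0.97=0.03; AND[a·b] → w = 0.0183
R2 (z=31.0): rated=0.81, ¬fast=1−0.28=0.72; AND[a·b] → w = 0.5832
R3 (z=37.0): nominal=0.70, ¬mid=1−0.68=0.32; AND[a·b] → w = 0.2240
R4 (z=24.0): low=0.67, nominal=0.70, low=0.97; AND[a·b] → w = 0.4549
Weighted average = (0.0183·15.0 + 0.5832·31.0 + 0.2240·37.0 + 0.4549·24.0) / (0.0183 + 0.5832 + 0.2240 + 0.4549)
  = 37.5599 / 1.2804 = 29.33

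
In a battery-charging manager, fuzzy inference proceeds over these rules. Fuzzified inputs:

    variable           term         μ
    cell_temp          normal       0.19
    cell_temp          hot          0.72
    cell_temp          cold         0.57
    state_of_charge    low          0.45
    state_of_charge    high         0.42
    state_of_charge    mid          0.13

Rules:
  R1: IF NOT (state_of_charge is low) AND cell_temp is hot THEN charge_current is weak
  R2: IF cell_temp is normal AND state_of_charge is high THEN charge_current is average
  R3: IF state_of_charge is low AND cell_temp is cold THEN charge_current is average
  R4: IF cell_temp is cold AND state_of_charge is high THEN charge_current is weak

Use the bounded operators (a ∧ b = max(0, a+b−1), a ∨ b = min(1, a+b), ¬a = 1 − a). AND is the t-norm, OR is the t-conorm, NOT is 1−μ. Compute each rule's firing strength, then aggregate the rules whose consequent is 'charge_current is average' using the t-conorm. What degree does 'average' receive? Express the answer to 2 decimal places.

0.02

R1: ¬low=1−0.45=0.55, hot=0.72; AND[max(0, a+b−1)] → w = 0.27
R2: normal=0.19, high=0.42; AND[max(0, a+b−1)] → w = 0.00
R3: low=0.45, cold=0.57; AND[max(0, a+b−1)] → w = 0.02
R4: cold=0.57, high=0.42; AND[max(0, a+b−1)] → w = 0.00
Rules with consequent 'average': {R2, R3} → strengths 0.00, 0.02
Aggregate via t-conorm [min(1, a+b)]: 0.02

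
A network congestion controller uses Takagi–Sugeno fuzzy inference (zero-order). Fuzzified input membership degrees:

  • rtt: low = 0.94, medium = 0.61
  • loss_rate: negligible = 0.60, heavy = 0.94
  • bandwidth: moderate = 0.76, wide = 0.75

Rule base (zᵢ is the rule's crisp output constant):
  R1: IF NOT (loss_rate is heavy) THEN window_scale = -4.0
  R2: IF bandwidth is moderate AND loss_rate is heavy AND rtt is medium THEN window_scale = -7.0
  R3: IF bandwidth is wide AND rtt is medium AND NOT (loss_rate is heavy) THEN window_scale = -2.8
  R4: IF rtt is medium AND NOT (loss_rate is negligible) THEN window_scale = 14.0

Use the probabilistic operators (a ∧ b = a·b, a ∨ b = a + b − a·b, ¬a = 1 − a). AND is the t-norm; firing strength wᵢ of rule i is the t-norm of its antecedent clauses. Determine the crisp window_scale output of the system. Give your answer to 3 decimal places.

0.063

R1 (z=-4.0): ¬heavy=1−0.94=0.06 → w = 0.0600
R2 (z=-7.0): moderate=0.76, heavy=0.94, medium=0.61; AND[a·b] → w = 0.4358
R3 (z=-2.8): wide=0.75, medium=0.61, ¬heavy=1−0.94=0.06; AND[a·b] → w = 0.0275
R4 (z=14.0): medium=0.61, ¬negligible=1−0.60=0.40; AND[a·b] → w = 0.2440
Weighted average = (0.0600·-4.0 + 0.4358·-7.0 + 0.0275·-2.8 + 0.2440·14.0) / (0.0600 + 0.4358 + 0.0275 + 0.2440)
  = 0.0487 / 0.7672 = 0.063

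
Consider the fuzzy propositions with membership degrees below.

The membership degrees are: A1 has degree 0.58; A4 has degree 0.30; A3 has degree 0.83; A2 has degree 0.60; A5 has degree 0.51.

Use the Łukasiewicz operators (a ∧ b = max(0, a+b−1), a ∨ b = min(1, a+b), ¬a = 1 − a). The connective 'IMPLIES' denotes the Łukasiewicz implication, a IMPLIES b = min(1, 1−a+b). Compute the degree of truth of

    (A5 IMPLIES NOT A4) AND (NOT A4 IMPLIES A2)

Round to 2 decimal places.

NOT A4 = 1 − 0.30 = 0.70
A5 IMPLIES NOT A4  [Łukasiewicz: min(1, 1−a+b)] with a=0.51, b=0.70 → 1.00
NOT A4 = 1 − 0.30 = 0.70
NOT A4 IMPLIES A2  [Łukasiewicz: min(1, 1−a+b)] with a=0.70, b=0.60 → 0.90
(A5 IMPLIES NOT A4) AND (NOT A4 IMPLIES A2) = max(0, a+b−1) on (1.00, 0.90) = 0.90

0.90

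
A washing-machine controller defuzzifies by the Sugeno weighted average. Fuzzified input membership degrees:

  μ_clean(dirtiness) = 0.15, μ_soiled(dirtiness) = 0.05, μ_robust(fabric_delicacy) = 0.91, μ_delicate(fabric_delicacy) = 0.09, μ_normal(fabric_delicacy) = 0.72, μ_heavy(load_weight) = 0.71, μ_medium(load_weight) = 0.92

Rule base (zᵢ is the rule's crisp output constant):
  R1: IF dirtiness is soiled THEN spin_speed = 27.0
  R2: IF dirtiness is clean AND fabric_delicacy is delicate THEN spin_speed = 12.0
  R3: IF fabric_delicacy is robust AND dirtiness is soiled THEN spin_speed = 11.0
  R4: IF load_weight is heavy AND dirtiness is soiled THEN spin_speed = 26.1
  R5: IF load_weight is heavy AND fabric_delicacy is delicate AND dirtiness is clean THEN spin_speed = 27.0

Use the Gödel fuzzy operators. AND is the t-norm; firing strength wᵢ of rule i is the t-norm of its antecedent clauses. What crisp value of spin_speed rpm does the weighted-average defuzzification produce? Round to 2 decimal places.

R1 (z=27.0): soiled=0.05 → w = 0.05
R2 (z=12.0): clean=0.15, delicate=0.09; AND[min(a, b)] → w = 0.09
R3 (z=11.0): robust=0.91, soiled=0.05; AND[min(a, b)] → w = 0.05
R4 (z=26.1): heavy=0.71, soiled=0.05; AND[min(a, b)] → w = 0.05
R5 (z=27.0): heavy=0.71, delicate=0.09, clean=0.15; AND[min(a, b)] → w = 0.09
Weighted average = (0.05·27.0 + 0.09·12.0 + 0.05·11.0 + 0.05·26.1 + 0.09·27.0) / (0.05 + 0.09 + 0.05 + 0.05 + 0.09)
  = 6.7150 / 0.3300 = 20.35

20.35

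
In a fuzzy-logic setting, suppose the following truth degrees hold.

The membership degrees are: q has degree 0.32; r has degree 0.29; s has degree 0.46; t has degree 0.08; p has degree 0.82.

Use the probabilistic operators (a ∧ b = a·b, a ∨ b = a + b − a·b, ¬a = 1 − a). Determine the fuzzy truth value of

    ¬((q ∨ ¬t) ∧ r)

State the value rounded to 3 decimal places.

0.726

¬t = 1 − 0.0800 = 0.9200
q ∨ ¬t = a + b − a·b on (0.3200, 0.9200) = 0.9456
(q ∨ ¬t) ∧ r = a·b on (0.9456, 0.2900) = 0.2742
¬((q ∨ ¬t) ∧ r) = 1 − 0.2742 = 0.7258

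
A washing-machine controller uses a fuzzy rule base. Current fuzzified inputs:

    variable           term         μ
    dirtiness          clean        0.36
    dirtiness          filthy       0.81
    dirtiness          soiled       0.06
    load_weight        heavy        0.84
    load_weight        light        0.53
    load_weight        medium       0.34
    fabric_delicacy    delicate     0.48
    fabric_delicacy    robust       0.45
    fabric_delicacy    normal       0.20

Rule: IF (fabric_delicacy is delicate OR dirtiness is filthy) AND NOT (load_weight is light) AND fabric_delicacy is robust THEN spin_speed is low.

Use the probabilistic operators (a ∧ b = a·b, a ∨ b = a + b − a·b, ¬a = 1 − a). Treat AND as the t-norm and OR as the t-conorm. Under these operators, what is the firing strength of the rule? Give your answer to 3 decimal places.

firing strength: (delicate=0.48 OR filthy=0.81) = 0.9012; AND[a·b] with ¬light=1−0.53=0.47, robust=0.45 → w = 0.1906

0.191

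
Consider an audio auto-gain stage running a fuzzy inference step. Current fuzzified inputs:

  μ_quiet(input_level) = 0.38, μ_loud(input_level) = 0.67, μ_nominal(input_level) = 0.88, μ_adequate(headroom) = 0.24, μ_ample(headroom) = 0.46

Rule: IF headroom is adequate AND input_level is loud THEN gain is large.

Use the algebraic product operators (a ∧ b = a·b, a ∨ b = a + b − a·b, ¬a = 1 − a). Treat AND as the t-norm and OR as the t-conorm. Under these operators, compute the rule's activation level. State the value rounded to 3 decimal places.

0.161

firing strength: adequate=0.24, loud=0.67; AND[a·b] → w = 0.1608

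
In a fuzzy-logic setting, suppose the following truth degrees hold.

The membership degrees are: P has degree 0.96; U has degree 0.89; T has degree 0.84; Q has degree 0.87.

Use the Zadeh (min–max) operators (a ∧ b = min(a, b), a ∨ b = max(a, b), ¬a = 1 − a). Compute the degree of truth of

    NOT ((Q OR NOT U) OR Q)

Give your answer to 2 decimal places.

NOT U = 1 − 0.89 = 0.11
Q OR NOT U = max(a, b) on (0.87, 0.11) = 0.87
(Q OR NOT U) OR Q = max(a, b) on (0.87, 0.87) = 0.87
NOT ((Q OR NOT U) OR Q) = 1 − 0.87 = 0.13

0.13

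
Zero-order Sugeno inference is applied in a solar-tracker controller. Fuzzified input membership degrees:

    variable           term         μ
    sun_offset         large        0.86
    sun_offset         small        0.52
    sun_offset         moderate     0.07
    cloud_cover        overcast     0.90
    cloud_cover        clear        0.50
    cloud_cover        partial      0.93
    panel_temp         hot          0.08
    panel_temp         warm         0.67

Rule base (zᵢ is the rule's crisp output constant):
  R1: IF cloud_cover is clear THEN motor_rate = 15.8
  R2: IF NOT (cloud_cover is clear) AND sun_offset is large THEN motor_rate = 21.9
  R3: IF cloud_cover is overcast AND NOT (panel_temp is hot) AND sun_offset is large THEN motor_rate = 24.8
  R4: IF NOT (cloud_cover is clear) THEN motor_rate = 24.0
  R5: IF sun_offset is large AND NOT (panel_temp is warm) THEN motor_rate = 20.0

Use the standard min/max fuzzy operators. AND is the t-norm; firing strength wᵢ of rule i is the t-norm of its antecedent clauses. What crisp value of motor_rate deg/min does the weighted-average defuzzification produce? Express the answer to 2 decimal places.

R1 (z=15.8): clear=0.50 → w = 0.50
R2 (z=21.9): ¬clear=1−0.50=0.50, large=0.86; AND[min(a, b)] → w = 0.50
R3 (z=24.8): overcast=0.90, ¬hot=1−0.08=0.92, large=0.86; AND[min(a, b)] → w = 0.86
R4 (z=24.0): ¬clear=1−0.50=0.50 → w = 0.50
R5 (z=20.0): large=0.86, ¬warm=1−0.67=0.33; AND[min(a, b)] → w = 0.33
Weighted average = (0.50·15.8 + 0.50·21.9 + 0.86·24.8 + 0.50·24.0 + 0.33·20.0) / (0.50 + 0.50 + 0.86 + 0.50 + 0.33)
  = 58.7780 / 2.6900 = 21.85

21.85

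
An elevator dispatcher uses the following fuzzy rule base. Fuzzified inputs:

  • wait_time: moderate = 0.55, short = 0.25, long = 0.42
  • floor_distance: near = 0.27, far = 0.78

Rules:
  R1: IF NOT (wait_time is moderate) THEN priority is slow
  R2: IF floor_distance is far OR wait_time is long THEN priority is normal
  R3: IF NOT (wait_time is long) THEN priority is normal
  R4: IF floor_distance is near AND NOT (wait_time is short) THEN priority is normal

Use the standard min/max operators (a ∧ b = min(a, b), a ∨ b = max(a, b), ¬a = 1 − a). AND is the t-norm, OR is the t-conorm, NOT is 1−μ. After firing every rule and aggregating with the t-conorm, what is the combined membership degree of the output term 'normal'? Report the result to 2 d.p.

0.78

R1: ¬moderate=1−0.55=0.45 → w = 0.45
R2: far=0.78, long=0.42; OR[max(a, b)] → w = 0.78
R3: ¬long=1−0.42=0.58 → w = 0.58
R4: near=0.27, ¬short=1−0.25=0.75; AND[min(a, b)] → w = 0.27
Rules with consequent 'normal': {R2, R3, R4} → strengths 0.78, 0.58, 0.27
Aggregate via t-conorm [max(a, b)]: 0.78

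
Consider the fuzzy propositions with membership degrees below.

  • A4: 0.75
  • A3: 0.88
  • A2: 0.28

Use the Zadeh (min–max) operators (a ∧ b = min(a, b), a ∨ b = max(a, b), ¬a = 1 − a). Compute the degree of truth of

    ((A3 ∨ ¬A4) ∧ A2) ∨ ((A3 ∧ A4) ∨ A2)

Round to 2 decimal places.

0.75

¬A4 = 1 − 0.75 = 0.25
A3 ∨ ¬A4 = max(a, b) on (0.88, 0.25) = 0.88
(A3 ∨ ¬A4) ∧ A2 = min(a, b) on (0.88, 0.28) = 0.28
A3 ∧ A4 = min(a, b) on (0.88, 0.75) = 0.75
(A3 ∧ A4) ∨ A2 = max(a, b) on (0.75, 0.28) = 0.75
((A3 ∨ ¬A4) ∧ A2) ∨ ((A3 ∧ A4) ∨ A2) = max(a, b) on (0.28, 0.75) = 0.75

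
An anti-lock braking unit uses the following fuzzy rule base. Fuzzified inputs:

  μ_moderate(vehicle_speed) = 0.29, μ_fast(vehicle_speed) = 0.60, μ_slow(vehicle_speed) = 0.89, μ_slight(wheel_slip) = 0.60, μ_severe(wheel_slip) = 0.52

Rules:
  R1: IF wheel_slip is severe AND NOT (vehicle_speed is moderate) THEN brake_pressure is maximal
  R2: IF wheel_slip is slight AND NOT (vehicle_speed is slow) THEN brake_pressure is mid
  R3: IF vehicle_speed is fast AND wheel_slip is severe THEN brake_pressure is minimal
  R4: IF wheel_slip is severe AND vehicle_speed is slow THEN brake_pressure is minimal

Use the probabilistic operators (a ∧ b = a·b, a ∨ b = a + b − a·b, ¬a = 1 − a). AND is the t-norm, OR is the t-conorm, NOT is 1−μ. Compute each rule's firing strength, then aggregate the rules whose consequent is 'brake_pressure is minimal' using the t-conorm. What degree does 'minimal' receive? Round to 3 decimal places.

R1: severe=0.52, ¬moderate=1−0.29=0.71; AND[a·b] → w = 0.3692
R2: slight=0.60, ¬slow=1−0.89=0.11; AND[a·b] → w = 0.0660
R3: fast=0.60, severe=0.52; AND[a·b] → w = 0.3120
R4: severe=0.52, slow=0.89; AND[a·b] → w = 0.4628
Rules with consequent 'minimal': {R3, R4} → strengths 0.3120, 0.4628
Aggregate via t-conorm [a + b − a·b]: 0.6304

0.630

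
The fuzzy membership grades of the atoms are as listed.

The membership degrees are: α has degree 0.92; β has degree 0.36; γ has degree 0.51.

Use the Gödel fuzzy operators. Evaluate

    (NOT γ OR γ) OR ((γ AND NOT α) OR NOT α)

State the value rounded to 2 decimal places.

0.51

NOT γ = 1 − 0.51 = 0.49
NOT γ OR γ = max(a, b) on (0.49, 0.51) = 0.51
NOT α = 1 − 0.92 = 0.08
γ AND NOT α = min(a, b) on (0.51, 0.08) = 0.08
NOT α = 1 − 0.92 = 0.08
(γ AND NOT α) OR NOT α = max(a, b) on (0.08, 0.08) = 0.08
(NOT γ OR γ) OR ((γ AND NOT α) OR NOT α) = max(a, b) on (0.51, 0.08) = 0.51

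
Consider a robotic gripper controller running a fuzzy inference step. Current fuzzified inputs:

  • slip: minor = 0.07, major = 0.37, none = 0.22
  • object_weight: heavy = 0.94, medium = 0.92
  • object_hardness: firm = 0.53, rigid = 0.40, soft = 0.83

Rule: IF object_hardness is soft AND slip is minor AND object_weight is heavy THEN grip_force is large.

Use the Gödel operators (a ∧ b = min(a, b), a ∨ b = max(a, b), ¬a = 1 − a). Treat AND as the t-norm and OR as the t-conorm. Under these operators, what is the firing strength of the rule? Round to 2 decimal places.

firing strength: soft=0.83, minor=0.07, heavy=0.94; AND[min(a, b)] → w = 0.07

0.07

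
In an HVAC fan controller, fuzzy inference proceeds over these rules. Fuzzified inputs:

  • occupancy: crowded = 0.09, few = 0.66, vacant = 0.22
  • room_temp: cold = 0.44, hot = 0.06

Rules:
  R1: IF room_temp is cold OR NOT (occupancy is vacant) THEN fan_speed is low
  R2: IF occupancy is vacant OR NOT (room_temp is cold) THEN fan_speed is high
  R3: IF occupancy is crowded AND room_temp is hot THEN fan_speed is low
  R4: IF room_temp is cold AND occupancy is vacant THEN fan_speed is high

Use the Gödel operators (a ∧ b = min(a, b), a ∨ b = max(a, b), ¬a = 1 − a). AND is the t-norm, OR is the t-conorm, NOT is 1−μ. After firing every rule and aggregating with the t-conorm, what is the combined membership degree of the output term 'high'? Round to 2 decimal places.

0.56

R1: cold=0.44, ¬vacant=1−0.22=0.78; OR[max(a, b)] → w = 0.78
R2: vacant=0.22, ¬cold=1−0.44=0.56; OR[max(a, b)] → w = 0.56
R3: crowded=0.09, hot=0.06; AND[min(a, b)] → w = 0.06
R4: cold=0.44, vacant=0.22; AND[min(a, b)] → w = 0.22
Rules with consequent 'high': {R2, R4} → strengths 0.56, 0.22
Aggregate via t-conorm [max(a, b)]: 0.56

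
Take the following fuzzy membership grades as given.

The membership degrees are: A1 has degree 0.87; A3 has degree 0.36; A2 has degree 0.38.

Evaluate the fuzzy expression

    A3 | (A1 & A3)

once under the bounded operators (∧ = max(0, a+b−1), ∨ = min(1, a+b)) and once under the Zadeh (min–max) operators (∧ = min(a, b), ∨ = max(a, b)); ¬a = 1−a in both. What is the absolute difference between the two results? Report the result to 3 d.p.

0.230

Under bounded:
  A1 & A3 = max(0, a+b−1) on (0.87, 0.36) = 0.23
  A3 | (A1 & A3) = min(1, a+b) on (0.36, 0.23) = 0.59
  → value = 0.5900
Under Zadeh (min–max):
  A1 & A3 = min(a, b) on (0.87, 0.36) = 0.36
  A3 | (A1 & A3) = max(a, b) on (0.36, 0.36) = 0.36
  → value = 0.3600
|0.5900 − 0.3600| = 0.230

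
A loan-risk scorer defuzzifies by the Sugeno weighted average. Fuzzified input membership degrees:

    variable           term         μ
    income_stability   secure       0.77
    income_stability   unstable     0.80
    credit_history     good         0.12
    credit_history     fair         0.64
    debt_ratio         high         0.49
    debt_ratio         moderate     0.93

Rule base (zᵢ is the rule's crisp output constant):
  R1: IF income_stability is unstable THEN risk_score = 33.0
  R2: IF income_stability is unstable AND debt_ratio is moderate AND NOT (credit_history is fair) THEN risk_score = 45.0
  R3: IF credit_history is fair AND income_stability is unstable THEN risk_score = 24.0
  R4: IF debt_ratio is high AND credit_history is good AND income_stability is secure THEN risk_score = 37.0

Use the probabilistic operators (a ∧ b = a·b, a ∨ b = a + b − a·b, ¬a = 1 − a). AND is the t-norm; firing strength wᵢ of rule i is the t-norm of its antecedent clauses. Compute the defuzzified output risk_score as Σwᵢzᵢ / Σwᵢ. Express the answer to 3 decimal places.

32.254

R1 (z=33.0): unstable=0.80 → w = 0.8000
R2 (z=45.0): unstable=0.80, moderate=0.93, ¬fair=1−0.64=0.36; AND[a·b] → w = 0.2678
R3 (z=24.0): fair=0.64, unstable=0.80; AND[a·b] → w = 0.5120
R4 (z=37.0): high=0.49, good=0.12, secure=0.77; AND[a·b] → w = 0.0453
Weighted average = (0.8000·33.0 + 0.2678·45.0 + 0.5120·24.0 + 0.0453·37.0) / (0.8000 + 0.2678 + 0.5120 + 0.0453)
  = 52.4160 / 1.6251 = 32.254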